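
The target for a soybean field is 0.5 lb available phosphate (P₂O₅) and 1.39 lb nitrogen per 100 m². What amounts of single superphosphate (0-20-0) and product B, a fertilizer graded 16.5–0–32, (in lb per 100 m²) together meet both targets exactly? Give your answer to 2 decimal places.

2.50 lb single superphosphate, 8.42 lb product B

With a, b = lb per 100 m² of single superphosphate and product B:
P₂O₅: 0.2·a + 0·b = 0.5
N: 0·a + 0.165·b = 1.39
Solving simultaneously: a = 2.5, b = 8.42424.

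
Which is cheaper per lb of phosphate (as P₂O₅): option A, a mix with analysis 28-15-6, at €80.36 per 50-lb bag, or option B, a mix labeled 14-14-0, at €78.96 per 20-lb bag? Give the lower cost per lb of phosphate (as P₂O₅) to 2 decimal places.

option A: P₂O₅ per bag = 50 × 15% = 7.5 lb; cost = 80.36 / 7.5 = €10.7147/lb P₂O₅.
option B: P₂O₅ per bag = 20 × 14% = 2.8 lb; cost = 78.96 / 2.8 = €28.2000/lb P₂O₅.
option A is cheaper.

€10.71 per lb P₂O₅ (option A)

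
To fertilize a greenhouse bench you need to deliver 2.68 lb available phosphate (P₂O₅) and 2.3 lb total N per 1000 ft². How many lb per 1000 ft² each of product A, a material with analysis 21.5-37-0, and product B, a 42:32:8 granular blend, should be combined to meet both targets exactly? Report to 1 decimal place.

Per-1000 ft² balance (a = product A, b = product B):
P₂O₅: 0.37·a + 0.32·b = 2.68
N: 0.215·a + 0.42·b = 2.3
Eliminate b: (row1) − 0.32/0.42·(row2) → 0.20619·a = 0.927619, so a = 4.49885.
Then b = (2.3 − 0.215·4.49885) / 0.42 = 3.17321.

4.5 lb product A, 3.2 lb product B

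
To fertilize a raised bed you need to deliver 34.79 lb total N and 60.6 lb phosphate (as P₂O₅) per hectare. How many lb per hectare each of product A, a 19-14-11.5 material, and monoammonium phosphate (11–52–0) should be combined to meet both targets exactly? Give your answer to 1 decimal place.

Per-hectare balance (a = product A, b = monoammonium phosphate):
N: 0.19·a + 0.11·b = 34.79
P₂O₅: 0.14·a + 0.52·b = 60.6
Eliminate a: (row1) − 0.19/0.14·(row2) → -0.595714·b = -47.4529, so b = 79.6571.
Back-substitute: a = (34.79 − 0.11·79.6571) / 0.19 = 136.988.

137.0 lb product A, 79.7 lb monoammonium phosphate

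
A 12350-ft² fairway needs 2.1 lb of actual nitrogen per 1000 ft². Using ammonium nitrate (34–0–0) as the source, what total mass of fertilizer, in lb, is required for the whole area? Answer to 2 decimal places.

Product per 1000 ft² = 2.1 / 34% = 6.17647 lb.
Total product = 6.17647 × 12350 / 1000 = 76.2794 lb.

76.28 lb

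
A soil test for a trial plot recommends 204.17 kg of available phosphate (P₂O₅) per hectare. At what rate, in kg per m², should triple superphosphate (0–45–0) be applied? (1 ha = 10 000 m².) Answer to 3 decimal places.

0.045 kg of product per sq m

Product per hectare = 204.17 / 45% = 453.711 kg.
Convert to per m²: 453.711 × 0.0001 = 0.0453711 kg.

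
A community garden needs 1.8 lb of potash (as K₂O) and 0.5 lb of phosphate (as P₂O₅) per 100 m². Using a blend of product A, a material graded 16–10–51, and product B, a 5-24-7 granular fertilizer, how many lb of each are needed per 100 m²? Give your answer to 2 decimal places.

3.44 lb product A, 0.65 lb product B

With a, b = lb per 100 m² of product A and product B:
K₂O: 0.51·a + 0.07·b = 1.8
P₂O₅: 0.1·a + 0.24·b = 0.5
From row1: a = (1.8 − 0.07·b) / 0.51.
Into row2: 0.1·(1.8 − 0.07·b)/0.51 + 0.24·b = 0.5 → b = 0.649913, a = 3.44021.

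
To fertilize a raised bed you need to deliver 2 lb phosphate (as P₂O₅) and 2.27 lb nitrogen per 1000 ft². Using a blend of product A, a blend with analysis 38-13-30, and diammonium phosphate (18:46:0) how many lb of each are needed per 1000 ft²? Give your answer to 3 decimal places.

With a, b = lb per 1000 ft² of product A and diammonium phosphate:
P₂O₅: 0.13·a + 0.46·b = 2
N: 0.38·a + 0.18·b = 2.27
From row1: a = (2 − 0.46·b) / 0.13.
Into row2: 0.38·(2 − 0.46·b)/0.13 + 0.18·b = 2.27 → b = 3.07067, a = 4.51915.

4.519 lb product A, 3.071 lb diammonium phosphate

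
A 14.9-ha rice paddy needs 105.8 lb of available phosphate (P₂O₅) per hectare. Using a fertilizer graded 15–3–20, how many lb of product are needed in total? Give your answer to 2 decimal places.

Product per hectare = 105.8 / 3% = 3526.67 lb.
Total product = 3526.67 × 14.9 = 52547.333 lb.

52547.33 lb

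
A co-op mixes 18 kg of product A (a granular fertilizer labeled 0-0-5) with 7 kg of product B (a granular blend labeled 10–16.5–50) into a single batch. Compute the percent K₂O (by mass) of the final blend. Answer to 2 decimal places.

Total mass = 18 + 7 = 25 kg.
K₂O mass = 5%×18 + 50%×7 = 4.4 kg.
% K₂O = 4.4 / 25 = 17.6%.

17.60% K₂O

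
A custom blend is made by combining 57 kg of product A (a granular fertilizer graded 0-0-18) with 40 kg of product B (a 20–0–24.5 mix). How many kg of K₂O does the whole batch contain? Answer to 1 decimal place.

20.1 kg K₂O

K₂O mass = 18%×57 + 24.5%×40 = 20.06 kg.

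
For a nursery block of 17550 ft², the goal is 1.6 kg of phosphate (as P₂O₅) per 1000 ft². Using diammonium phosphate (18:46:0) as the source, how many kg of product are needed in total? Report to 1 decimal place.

61.0 kg

Product per 1000 ft² = 1.6 / 46% = 3.47826 kg.
Total product = 3.47826 × 17550 / 1000 = 61.0435 kg.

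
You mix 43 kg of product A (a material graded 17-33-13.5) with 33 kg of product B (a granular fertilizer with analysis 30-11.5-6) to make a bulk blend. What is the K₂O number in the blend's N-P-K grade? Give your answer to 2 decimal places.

Total mass = 43 + 33 = 76 kg.
K₂O mass = 13.5%×43 + 6%×33 = 7.785 kg.
% K₂O = 7.785 / 76 = 10.2434%.

10.24% K₂O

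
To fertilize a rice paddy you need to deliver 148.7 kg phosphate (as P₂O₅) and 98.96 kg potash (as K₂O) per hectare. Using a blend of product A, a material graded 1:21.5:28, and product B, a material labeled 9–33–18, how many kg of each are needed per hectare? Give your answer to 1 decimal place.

Let a = kg of product A, b = kg of product B (per hectare).
P₂O₅: 0.215·a + 0.33·b = 148.7
K₂O: 0.28·a + 0.18·b = 98.96
Eliminate a: (row1) − 0.215/0.28·(row2) → 0.191786·b = 72.7129, so b = 379.136.
Back-substitute: a = (148.7 − 0.33·379.136) / 0.215 = 109.698.

109.7 kg product A, 379.1 kg product B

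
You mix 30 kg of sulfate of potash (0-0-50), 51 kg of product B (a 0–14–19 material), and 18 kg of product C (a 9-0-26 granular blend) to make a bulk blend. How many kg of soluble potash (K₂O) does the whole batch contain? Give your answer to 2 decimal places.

29.37 kg K₂O

K₂O mass = 50%×30 + 19%×51 + 26%×18 = 29.37 kg.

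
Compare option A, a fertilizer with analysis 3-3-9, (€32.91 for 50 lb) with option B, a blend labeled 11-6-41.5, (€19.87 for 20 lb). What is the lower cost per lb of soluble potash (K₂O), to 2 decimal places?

€2.39 per lb K₂O (option B)

option A: K₂O per bag = 50 × 9% = 4.5 lb; cost = 32.91 / 4.5 = €7.3133/lb K₂O.
option B: K₂O per bag = 20 × 41.5% = 8.3 lb; cost = 19.87 / 8.3 = €2.3940/lb K₂O.
option B is cheaper.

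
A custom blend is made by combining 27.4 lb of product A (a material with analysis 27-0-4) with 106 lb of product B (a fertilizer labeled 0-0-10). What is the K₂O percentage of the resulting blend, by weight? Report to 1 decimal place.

8.8% K₂O

Total mass = 27.4 + 106 = 133.4 lb.
K₂O mass = 4%×27.4 + 10%×106 = 11.696 lb.
% K₂O = 11.696 / 133.4 = 8.76762%.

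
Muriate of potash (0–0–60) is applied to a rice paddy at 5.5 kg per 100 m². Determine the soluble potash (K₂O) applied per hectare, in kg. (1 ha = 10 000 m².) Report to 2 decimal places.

330.00 kg K₂O per hectare

K₂O per 100 m² = 5.5 × 60% = 3.3 kg.
Convert to per hectare: 3.3 × 100 = 330 kg.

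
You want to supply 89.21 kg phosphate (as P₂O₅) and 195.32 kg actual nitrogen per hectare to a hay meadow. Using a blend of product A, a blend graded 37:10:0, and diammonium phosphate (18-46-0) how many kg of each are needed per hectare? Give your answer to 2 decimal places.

With a, b = kg per hectare of product A and diammonium phosphate:
P₂O₅: 0.1·a + 0.46·b = 89.21
N: 0.37·a + 0.18·b = 195.32
Eliminate a: (row1) − 0.1/0.37·(row2) → 0.411351·b = 36.4208, so b = 88.5394.
Back-substitute: a = (89.21 − 0.46·88.5394) / 0.1 = 484.819.

484.82 kg product A, 88.54 kg diammonium phosphate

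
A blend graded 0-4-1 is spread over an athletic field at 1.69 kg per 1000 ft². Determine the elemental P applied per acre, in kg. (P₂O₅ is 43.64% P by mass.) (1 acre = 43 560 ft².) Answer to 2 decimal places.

P₂O₅ per 1000 ft² = 1.69 × 4% = 0.0676 kg.
Elemental P = 0.0676 × 0.4364 = 0.0295006 kg per 1000 ft².
Convert to per acre: 0.0295006 × 43.56 = 1.28505 kg.

1.29 kg P per acre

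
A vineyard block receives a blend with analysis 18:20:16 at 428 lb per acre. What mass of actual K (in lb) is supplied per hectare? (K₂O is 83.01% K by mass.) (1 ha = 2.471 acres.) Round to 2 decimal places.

K₂O per acre = 428 × 16% = 68.48 lb.
Elemental K = 68.48 × 0.8301 = 56.8452 lb per acre.
Convert to per hectare: 56.8452 × 2.471 = 140.4646 lb.

140.46 lb K per hectare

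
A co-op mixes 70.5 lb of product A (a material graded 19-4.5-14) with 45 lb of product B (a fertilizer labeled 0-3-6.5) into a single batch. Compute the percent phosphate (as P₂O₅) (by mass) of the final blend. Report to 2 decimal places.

Total mass = 70.5 + 45 = 115.5 lb.
P₂O₅ mass = 4.5%×70.5 + 3%×45 = 4.5225 lb.
% P₂O₅ = 4.5225 / 115.5 = 3.91558%.

3.92% P₂O₅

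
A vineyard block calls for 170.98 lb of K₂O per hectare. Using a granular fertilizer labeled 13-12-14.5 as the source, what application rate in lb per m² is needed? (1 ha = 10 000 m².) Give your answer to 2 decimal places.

0.12 lb of product per sq m

Product per hectare = 170.98 / 14.5% = 1179.17 lb.
Convert to per m²: 1179.17 × 0.0001 = 0.117917 lb.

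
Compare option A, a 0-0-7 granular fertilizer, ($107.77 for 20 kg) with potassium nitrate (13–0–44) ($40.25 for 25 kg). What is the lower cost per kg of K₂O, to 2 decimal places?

option A: K₂O per bag = 20 × 7% = 1.4 kg; cost = 107.77 / 1.4 = $76.9786/kg K₂O.
potassium nitrate: K₂O per bag = 25 × 44% = 11 kg; cost = 40.25 / 11 = $3.6591/kg K₂O.
potassium nitrate is cheaper.

$3.66 per kg K₂O (potassium nitrate)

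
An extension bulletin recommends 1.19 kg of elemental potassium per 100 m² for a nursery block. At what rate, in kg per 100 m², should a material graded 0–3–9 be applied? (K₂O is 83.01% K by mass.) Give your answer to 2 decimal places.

15.93 kg of product per hundred sq m

As K₂O: 1.19 / 0.8301 = 1.43356 kg per 100 m².
Product per 100 m² = 1.43356 / 9% = 15.9285 kg.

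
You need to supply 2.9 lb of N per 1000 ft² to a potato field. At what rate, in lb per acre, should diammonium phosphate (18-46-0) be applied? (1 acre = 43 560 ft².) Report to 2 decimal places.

701.80 lb of product per acre

Product per 1000 ft² = 2.9 / 18% = 16.1111 lb.
Convert to per acre: 16.1111 × 43.56 = 701.8 lb.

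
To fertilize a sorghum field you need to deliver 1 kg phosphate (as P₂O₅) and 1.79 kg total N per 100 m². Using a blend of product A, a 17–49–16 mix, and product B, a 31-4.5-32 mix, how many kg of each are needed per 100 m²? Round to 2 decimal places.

Per-100 m² balance (a = product A, b = product B):
P₂O₅: 0.49·a + 0.045·b = 1
N: 0.17·a + 0.31·b = 1.79
From row1: a = (1 − 0.045·b) / 0.49.
Into row2: 0.17·(1 − 0.045·b)/0.49 + 0.31·b = 1.79 → b = 4.90191, a = 1.59064.

1.59 kg product A, 4.90 kg product B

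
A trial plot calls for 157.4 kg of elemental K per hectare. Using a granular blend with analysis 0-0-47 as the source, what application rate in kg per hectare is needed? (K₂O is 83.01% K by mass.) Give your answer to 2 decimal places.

403.44 kg of product per hectare

As K₂O: 157.4 / 0.8301 = 189.616 kg per hectare.
Product per hectare = 189.616 / 47% = 403.438 kg.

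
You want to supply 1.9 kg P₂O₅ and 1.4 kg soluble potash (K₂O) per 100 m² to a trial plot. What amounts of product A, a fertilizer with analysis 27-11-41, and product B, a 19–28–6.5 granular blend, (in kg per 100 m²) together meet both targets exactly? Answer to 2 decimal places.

2.49 kg product A, 5.81 kg product B

Per-100 m² balance (a = product A, b = product B):
P₂O₅: 0.11·a + 0.28·b = 1.9
K₂O: 0.41·a + 0.065·b = 1.4
Eliminate b: (row1) − 0.28/0.065·(row2) → -1.65615·a = -4.13077, so a = 2.49419.
Then b = (1.4 − 0.41·2.49419) / 0.065 = 5.80585.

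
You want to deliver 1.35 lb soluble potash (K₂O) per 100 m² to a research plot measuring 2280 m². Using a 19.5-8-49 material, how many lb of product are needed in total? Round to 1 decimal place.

Product per 100 m² = 1.35 / 49% = 2.7551 lb.
Total product = 2.7551 × 2280 / 100 = 62.8163 lb.

62.8 lb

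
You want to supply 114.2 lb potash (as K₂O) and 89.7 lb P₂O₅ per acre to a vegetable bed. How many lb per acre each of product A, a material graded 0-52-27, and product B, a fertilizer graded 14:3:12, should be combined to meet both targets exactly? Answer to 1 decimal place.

With a, b = lb per acre of product A and product B:
K₂O: 0.27·a + 0.12·b = 114.2
P₂O₅: 0.52·a + 0.03·b = 89.7
Eliminate a: (row1) − 0.27/0.52·(row2) → 0.104423·b = 67.625, so b = 647.606.
Back-substitute: a = (114.2 − 0.12·647.606) / 0.27 = 135.138.

135.1 lb product A, 647.6 lb product B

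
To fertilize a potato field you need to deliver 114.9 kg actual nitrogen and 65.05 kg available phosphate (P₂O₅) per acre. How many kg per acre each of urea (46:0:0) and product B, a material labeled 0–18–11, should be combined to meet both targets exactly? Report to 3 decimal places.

249.783 kg urea, 361.389 kg product B

Per-acre balance (a = urea, b = product B):
N: 0.46·a + 0·b = 114.9
P₂O₅: 0·a + 0.18·b = 65.05
Solving simultaneously: a = 249.7826, b = 361.3889.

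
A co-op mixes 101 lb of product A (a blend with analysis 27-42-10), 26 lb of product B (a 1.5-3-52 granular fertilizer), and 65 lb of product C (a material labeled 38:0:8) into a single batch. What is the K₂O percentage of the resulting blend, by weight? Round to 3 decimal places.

15.010% K₂O

Total mass = 101 + 26 + 65 = 192 lb.
K₂O mass = 10%×101 + 52%×26 + 8%×65 = 28.82 lb.
% K₂O = 28.82 / 192 = 15.0104%.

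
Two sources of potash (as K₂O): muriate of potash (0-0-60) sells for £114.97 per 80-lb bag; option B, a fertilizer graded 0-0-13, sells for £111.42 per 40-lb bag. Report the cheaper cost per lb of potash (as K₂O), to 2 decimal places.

muriate of potash: K₂O per bag = 80 × 60% = 48 lb; cost = 114.97 / 48 = £2.3952/lb K₂O.
option B: K₂O per bag = 40 × 13% = 5.2 lb; cost = 111.42 / 5.2 = £21.4269/lb K₂O.
muriate of potash is cheaper.

£2.40 per lb K₂O (muriate of potash)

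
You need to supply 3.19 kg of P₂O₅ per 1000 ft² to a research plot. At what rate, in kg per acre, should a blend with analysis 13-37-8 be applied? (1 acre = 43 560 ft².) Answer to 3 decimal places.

Product per 1000 ft² = 3.19 / 37% = 8.62162 kg.
Convert to per acre: 8.62162 × 43.56 = 375.5578 kg.

375.558 kg of product per acre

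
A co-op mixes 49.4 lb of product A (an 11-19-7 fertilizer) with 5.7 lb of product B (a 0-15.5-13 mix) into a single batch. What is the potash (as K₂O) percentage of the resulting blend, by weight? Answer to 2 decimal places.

7.62% K₂O

Total mass = 49.4 + 5.7 = 55.1 lb.
K₂O mass = 7%×49.4 + 13%×5.7 = 4.199 lb.
% K₂O = 4.199 / 55.1 = 7.62069%.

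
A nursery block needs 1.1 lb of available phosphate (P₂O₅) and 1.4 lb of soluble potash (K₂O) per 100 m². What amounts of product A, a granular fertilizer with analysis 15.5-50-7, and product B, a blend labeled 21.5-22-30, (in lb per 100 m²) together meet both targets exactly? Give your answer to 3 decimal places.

0.163 lb product A, 4.629 lb product B

With a, b = lb per 100 m² of product A and product B:
P₂O₅: 0.5·a + 0.22·b = 1.1
K₂O: 0.07·a + 0.3·b = 1.4
Solving simultaneously: a = 0.163447, b = 4.62853.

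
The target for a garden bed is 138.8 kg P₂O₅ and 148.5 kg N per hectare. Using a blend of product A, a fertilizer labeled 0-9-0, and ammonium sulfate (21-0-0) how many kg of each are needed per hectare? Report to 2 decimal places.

1542.22 kg product A, 707.14 kg ammonium sulfate

With a, b = kg per hectare of product A and ammonium sulfate:
P₂O₅: 0.09·a + 0·b = 138.8
N: 0·a + 0.21·b = 148.5
Solving simultaneously: a = 1542.222, b = 707.143.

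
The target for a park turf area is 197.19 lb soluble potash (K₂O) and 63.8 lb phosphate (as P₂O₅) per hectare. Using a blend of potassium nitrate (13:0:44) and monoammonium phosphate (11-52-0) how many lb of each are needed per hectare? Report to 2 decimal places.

448.16 lb potassium nitrate, 122.69 lb monoammonium phosphate

With a, b = lb per hectare of potassium nitrate and monoammonium phosphate:
K₂O: 0.44·a + 0·b = 197.19
P₂O₅: 0·a + 0.52·b = 63.8
Solving simultaneously: a = 448.159, b = 122.692.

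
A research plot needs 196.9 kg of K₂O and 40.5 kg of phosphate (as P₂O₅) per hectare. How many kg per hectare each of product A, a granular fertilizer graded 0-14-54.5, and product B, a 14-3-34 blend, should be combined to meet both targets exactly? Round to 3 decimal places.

251.616 kg product A, 175.792 kg product B

With a, b = kg per hectare of product A and product B:
K₂O: 0.545·a + 0.34·b = 196.9
P₂O₅: 0.14·a + 0.03·b = 40.5
Solving simultaneously: a = 251.616, b = 175.792.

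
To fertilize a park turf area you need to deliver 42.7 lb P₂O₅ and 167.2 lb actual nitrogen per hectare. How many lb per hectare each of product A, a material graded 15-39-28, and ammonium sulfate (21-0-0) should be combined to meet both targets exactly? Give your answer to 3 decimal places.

With a, b = lb per hectare of product A and ammonium sulfate:
P₂O₅: 0.39·a + 0·b = 42.7
N: 0.15·a + 0.21·b = 167.2
Eliminate b: (row1) − 0/0.21·(row2) → 0.39·a = 42.7, so a = 109.4872.
Then b = (167.2 − 0.15·109.4872) / 0.21 = 717.9853.

109.487 lb product A, 717.985 lb ammonium sulfate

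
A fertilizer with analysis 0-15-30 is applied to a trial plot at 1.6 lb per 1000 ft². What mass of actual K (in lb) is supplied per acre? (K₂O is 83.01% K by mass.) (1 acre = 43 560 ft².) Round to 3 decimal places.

K₂O per 1000 ft² = 1.6 × 30% = 0.48 lb.
Elemental K = 0.48 × 0.8301 = 0.398448 lb per 1000 ft².
Convert to per acre: 0.398448 × 43.56 = 17.3564 lb.

17.356 lb K per acre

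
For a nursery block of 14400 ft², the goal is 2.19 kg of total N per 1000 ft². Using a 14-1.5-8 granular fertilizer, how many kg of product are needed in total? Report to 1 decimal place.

Product per 1000 ft² = 2.19 / 14% = 15.6429 kg.
Total product = 15.6429 × 14400 / 1000 = 225.257 kg.

225.3 kg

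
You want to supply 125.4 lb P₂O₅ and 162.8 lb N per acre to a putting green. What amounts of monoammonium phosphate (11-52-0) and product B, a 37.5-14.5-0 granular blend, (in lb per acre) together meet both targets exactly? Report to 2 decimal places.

With a, b = lb per acre of monoammonium phosphate and product B:
P₂O₅: 0.52·a + 0.145·b = 125.4
N: 0.11·a + 0.375·b = 162.8
Eliminate a: (row1) − 0.52/0.11·(row2) → -1.62773·b = -644.2, so b = 395.767.
Back-substitute: a = (125.4 − 0.145·395.767) / 0.52 = 130.796.

130.80 lb monoammonium phosphate, 395.77 lb product B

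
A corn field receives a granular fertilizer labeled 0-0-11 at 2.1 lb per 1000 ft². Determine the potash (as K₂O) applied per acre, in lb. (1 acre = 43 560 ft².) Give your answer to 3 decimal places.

10.062 lb K₂O per acre

K₂O per 1000 ft² = 2.1 × 11% = 0.231 lb.
Convert to per acre: 0.231 × 43.56 = 10.0624 lb.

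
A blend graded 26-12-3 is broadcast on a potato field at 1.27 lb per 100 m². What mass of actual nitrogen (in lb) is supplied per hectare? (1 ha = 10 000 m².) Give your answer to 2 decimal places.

nitrogen per 100 m² = 1.27 × 26% = 0.3302 lb.
Convert to per hectare: 0.3302 × 100 = 33.02 lb.

33.02 lb N per hectare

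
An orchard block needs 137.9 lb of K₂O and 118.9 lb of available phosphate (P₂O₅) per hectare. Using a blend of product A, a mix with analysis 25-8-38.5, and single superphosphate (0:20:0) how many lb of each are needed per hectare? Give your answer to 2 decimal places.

358.18 lb product A, 451.23 lb single superphosphate

Let a = lb of product A, b = lb of single superphosphate (per hectare).
K₂O: 0.385·a + 0·b = 137.9
P₂O₅: 0.08·a + 0.2·b = 118.9
Eliminate a: (row1) − 0.385/0.08·(row2) → -0.9625·b = -434.306, so b = 451.227.
Back-substitute: a = (137.9 − 0·451.227) / 0.385 = 358.182.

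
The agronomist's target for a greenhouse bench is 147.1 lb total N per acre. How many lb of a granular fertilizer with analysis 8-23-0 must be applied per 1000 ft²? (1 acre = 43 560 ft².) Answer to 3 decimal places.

Product per acre = 147.1 / 8% = 1838.75 lb.
Convert to per 1000 ft²: 1838.75 × 0.0229568 = 42.2119 lb.

42.212 lb of product per thousand sq ft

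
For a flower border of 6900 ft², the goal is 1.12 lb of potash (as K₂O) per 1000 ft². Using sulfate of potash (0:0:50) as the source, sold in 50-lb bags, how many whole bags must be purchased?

Product per 1000 ft² = 1.12 / 50% = 2.24 lb.
Total product = 2.24 × 6900 / 1000 = 15.456 lb.
Bags = ⌈15.456 / 50⌉ = 1.

1 bags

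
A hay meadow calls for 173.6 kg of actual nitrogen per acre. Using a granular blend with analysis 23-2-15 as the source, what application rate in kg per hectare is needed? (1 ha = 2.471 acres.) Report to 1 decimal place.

Product per acre = 173.6 / 23% = 754.783 kg.
Convert to per hectare: 754.783 × 2.471 = 1865.07 kg.

1865.1 kg of product per hectare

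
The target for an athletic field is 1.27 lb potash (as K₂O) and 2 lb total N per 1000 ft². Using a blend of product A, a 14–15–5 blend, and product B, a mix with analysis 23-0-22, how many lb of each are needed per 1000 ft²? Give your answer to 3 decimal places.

Let a = lb of product A, b = lb of product B (per 1000 ft²).
K₂O: 0.05·a + 0.22·b = 1.27
N: 0.14·a + 0.23·b = 2
Solving simultaneously: a = 7.66321, b = 4.03109.

7.663 lb product A, 4.031 lb product B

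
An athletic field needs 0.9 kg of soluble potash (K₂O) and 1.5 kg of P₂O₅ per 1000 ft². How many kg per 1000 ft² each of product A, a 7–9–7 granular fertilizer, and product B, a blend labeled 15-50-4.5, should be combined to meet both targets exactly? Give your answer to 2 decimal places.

12.36 kg product A, 0.78 kg product B

Per-1000 ft² balance (a = product A, b = product B):
K₂O: 0.07·a + 0.045·b = 0.9
P₂O₅: 0.09·a + 0.5·b = 1.5
Eliminate a: (row1) − 0.07/0.09·(row2) → -0.343889·b = -0.266667, so b = 0.775444.
Back-substitute: a = (0.9 − 0.045·0.775444) / 0.07 = 12.3586.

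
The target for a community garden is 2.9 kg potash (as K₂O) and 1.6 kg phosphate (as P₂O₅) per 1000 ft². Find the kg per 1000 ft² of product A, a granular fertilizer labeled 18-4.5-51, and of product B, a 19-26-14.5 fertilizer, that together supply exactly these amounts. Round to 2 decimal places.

Per-1000 ft² balance (a = product A, b = product B):
K₂O: 0.51·a + 0.145·b = 2.9
P₂O₅: 0.045·a + 0.26·b = 1.6
From row1: a = (2.9 − 0.145·b) / 0.51.
Into row2: 0.045·(2.9 − 0.145·b)/0.51 + 0.26·b = 1.6 → b = 5.43724, a = 4.14039.

4.14 kg product A, 5.44 kg product B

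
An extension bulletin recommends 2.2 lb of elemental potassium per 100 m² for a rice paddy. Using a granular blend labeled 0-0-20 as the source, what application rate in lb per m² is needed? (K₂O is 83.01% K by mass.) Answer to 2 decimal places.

0.13 lb of product per sq m

As K₂O: 2.2 / 0.8301 = 2.65028 lb per 100 m².
Product per 100 m² = 2.65028 / 20% = 13.2514 lb.
Convert to per m²: 13.2514 × 0.01 = 0.132514 lb.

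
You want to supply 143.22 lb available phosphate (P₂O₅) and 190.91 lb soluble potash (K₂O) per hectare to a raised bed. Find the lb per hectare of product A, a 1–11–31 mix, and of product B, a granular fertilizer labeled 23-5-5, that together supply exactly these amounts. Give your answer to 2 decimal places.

238.45 lb product A, 2339.81 lb product B

Per-hectare balance (a = product A, b = product B):
P₂O₅: 0.11·a + 0.05·b = 143.22
K₂O: 0.31·a + 0.05·b = 190.91
Solving simultaneously: a = 238.45, b = 2339.81.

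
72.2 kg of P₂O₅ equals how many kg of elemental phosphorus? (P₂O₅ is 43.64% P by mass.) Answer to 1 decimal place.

P = 72.2 × 0.4364 = 31.5081 kg.

31.5 kg P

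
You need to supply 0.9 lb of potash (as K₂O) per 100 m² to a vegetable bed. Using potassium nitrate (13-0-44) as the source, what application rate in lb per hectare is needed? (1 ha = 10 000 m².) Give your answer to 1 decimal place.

204.5 lb of product per hectare

Product per 100 m² = 0.9 / 44% = 2.04545 lb.
Convert to per hectare: 2.04545 × 100 = 204.545 lb.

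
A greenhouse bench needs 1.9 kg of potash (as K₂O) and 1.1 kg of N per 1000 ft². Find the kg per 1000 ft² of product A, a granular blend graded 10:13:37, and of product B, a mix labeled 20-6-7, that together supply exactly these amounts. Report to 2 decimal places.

With a, b = kg per 1000 ft² of product A and product B:
K₂O: 0.37·a + 0.07·b = 1.9
N: 0.1·a + 0.2·b = 1.1
From row1: a = (1.9 − 0.07·b) / 0.37.
Into row2: 0.1·(1.9 − 0.07·b)/0.37 + 0.2·b = 1.1 → b = 3.23881, a = 4.52239.

4.52 kg product A, 3.24 kg product B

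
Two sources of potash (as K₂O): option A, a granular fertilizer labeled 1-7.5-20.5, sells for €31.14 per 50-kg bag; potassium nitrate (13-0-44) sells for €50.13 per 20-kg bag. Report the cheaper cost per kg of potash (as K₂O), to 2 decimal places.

€3.04 per kg K₂O (option A)

option A: K₂O per bag = 50 × 20.5% = 10.25 kg; cost = 31.14 / 10.25 = €3.0380/kg K₂O.
potassium nitrate: K₂O per bag = 20 × 44% = 8.8 kg; cost = 50.13 / 8.8 = €5.6966/kg K₂O.
option A is cheaper.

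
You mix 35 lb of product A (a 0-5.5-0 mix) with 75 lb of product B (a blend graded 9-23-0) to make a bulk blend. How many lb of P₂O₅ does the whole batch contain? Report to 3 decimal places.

P₂O₅ mass = 5.5%×35 + 23%×75 = 19.175 lb.

19.175 lb P₂O₅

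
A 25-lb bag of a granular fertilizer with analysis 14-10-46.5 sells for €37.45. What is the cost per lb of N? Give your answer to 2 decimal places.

€10.70 per lb N

N in bag = 25 × 14% = 3.5 lb.
Cost per lb N = €37.45 / 3.5 = €10.7000.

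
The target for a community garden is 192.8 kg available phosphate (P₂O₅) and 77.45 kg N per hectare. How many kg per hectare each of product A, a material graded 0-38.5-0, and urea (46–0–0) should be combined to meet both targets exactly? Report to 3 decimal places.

500.779 kg product A, 168.370 kg urea

With a, b = kg per hectare of product A and urea:
P₂O₅: 0.385·a + 0·b = 192.8
N: 0·a + 0.46·b = 77.45
Solving simultaneously: a = 500.7792, b = 168.3696.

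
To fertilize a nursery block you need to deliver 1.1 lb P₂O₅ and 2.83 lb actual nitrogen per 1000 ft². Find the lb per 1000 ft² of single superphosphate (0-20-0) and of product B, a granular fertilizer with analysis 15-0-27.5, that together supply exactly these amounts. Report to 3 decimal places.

With a, b = lb per 1000 ft² of single superphosphate and product B:
P₂O₅: 0.2·a + 0·b = 1.1
N: 0·a + 0.15·b = 2.83
Solving simultaneously: a = 5.5, b = 18.8667.

5.500 lb single superphosphate, 18.867 lb product B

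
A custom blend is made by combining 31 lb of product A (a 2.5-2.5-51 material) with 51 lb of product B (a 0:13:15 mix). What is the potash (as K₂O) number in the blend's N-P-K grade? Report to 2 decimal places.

Total mass = 31 + 51 = 82 lb.
K₂O mass = 51%×31 + 15%×51 = 23.46 lb.
% K₂O = 23.46 / 82 = 28.6098%.

28.61% K₂O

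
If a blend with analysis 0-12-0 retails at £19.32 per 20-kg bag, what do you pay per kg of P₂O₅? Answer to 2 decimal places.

P₂O₅ in bag = 20 × 12% = 2.4 kg.
Cost per kg P₂O₅ = £19.32 / 2.4 = £8.0500.

£8.05 per kg P₂O₅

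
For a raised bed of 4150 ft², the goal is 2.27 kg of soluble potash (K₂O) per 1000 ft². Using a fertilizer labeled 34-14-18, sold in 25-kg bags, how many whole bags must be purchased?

Product per 1000 ft² = 2.27 / 18% = 12.6111 kg.
Total product = 12.6111 × 4150 / 1000 = 52.3361 kg.
Bags = ⌈52.3361 / 25⌉ = 3.

3 bags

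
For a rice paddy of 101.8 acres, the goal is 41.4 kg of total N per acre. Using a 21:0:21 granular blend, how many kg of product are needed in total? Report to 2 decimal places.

20069.14 kg

Product per acre = 41.4 / 21% = 197.143 kg.
Total product = 197.143 × 101.8 = 20069.143 kg.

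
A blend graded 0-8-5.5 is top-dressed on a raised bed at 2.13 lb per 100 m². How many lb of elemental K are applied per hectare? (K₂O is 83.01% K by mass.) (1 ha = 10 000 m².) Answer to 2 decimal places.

9.72 lb K per hectare

K₂O per 100 m² = 2.13 × 5.5% = 0.11715 lb.
Elemental K = 0.11715 × 0.8301 = 0.0972462 lb per 100 m².
Convert to per hectare: 0.0972462 × 100 = 9.72462 lb.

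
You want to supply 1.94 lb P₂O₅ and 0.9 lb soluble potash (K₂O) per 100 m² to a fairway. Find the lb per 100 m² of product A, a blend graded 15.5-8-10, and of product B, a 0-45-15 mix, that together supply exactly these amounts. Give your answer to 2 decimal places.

3.45 lb product A, 3.70 lb product B

With a, b = lb per 100 m² of product A and product B:
P₂O₅: 0.08·a + 0.45·b = 1.94
K₂O: 0.1·a + 0.15·b = 0.9
Eliminate a: (row1) − 0.08/0.1·(row2) → 0.33·b = 1.22, so b = 3.69697.
Back-substitute: a = (1.94 − 0.45·3.69697) / 0.08 = 3.45455.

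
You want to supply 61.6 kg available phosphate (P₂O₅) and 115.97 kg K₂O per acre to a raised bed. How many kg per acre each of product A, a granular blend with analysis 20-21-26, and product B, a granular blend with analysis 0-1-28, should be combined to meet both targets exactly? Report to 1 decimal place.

286.3 kg product A, 148.4 kg product B

Let a = kg of product A, b = kg of product B (per acre).
P₂O₅: 0.21·a + 0.01·b = 61.6
K₂O: 0.26·a + 0.28·b = 115.97
Eliminate b: (row1) − 0.01/0.28·(row2) → 0.200714·a = 57.4582, so a = 286.269.
Then b = (115.97 − 0.26·286.269) / 0.28 = 148.358.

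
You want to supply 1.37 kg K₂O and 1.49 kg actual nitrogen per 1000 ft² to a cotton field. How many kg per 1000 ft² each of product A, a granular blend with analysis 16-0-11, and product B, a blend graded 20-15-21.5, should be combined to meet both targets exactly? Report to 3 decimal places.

With a, b = kg per 1000 ft² of product A and product B:
K₂O: 0.11·a + 0.215·b = 1.37
N: 0.16·a + 0.2·b = 1.49
Solving simultaneously: a = 3.7379, b = 4.45968.

3.738 kg product A, 4.460 kg product B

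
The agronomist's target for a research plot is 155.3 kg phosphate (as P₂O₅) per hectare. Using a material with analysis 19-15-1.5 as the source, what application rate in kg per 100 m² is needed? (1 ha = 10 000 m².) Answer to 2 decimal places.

Product per hectare = 155.3 / 15% = 1035.33 kg.
Convert to per 100 m²: 1035.33 × 0.01 = 10.3533 kg.

10.35 kg of product per hundred sq m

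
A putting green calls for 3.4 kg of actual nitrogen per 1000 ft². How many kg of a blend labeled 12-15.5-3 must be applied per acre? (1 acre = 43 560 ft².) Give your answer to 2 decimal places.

1234.20 kg of product per acre

Product per 1000 ft² = 3.4 / 12% = 28.3333 kg.
Convert to per acre: 28.3333 × 43.56 = 1234.2 kg.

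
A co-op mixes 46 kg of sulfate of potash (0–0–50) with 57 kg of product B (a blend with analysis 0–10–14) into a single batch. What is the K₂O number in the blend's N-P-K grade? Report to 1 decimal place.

30.1% K₂O

Total mass = 46 + 57 = 103 kg.
K₂O mass = 50%×46 + 14%×57 = 30.98 kg.
% K₂O = 30.98 / 103 = 30.0777%.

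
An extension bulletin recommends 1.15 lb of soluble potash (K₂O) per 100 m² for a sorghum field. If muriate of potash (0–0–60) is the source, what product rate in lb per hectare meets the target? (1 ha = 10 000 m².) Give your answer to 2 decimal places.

Product per 100 m² = 1.15 / 60% = 1.91667 lb.
Convert to per hectare: 1.91667 × 100 = 191.667 lb.

191.67 lb of product per hectare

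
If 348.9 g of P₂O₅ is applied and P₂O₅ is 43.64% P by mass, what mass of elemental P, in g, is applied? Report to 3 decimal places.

P = 348.9 × 0.4364 = 152.25996 g.

152.260 g P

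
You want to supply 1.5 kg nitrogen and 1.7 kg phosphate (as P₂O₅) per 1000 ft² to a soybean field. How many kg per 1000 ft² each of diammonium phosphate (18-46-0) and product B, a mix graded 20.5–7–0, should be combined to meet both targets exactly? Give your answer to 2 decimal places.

2.98 kg diammonium phosphate, 4.70 kg product B

Per-1000 ft² balance (a = diammonium phosphate, b = product B):
N: 0.18·a + 0.205·b = 1.5
P₂O₅: 0.46·a + 0.07·b = 1.7
Eliminate a: (row1) − 0.18/0.46·(row2) → 0.177609·b = 0.834783, so b = 4.70012.
Back-substitute: a = (1.5 − 0.205·4.70012) / 0.18 = 2.98042.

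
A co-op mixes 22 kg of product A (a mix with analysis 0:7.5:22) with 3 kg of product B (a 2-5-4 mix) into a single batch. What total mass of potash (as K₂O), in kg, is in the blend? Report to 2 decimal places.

4.96 kg K₂O

K₂O mass = 22%×22 + 4%×3 = 4.96 kg.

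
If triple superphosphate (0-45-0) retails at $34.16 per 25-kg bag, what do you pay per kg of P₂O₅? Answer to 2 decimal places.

$3.04 per kg P₂O₅

P₂O₅ in bag = 25 × 45% = 11.25 kg.
Cost per kg P₂O₅ = $34.16 / 11.25 = $3.0364.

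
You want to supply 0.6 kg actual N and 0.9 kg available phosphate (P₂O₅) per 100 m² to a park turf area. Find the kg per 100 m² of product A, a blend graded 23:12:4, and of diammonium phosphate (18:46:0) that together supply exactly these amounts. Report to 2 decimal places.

1.35 kg product A, 1.60 kg diammonium phosphate

With a, b = kg per 100 m² of product A and diammonium phosphate:
N: 0.23·a + 0.18·b = 0.6
P₂O₅: 0.12·a + 0.46·b = 0.9
Solving simultaneously: a = 1.35392, b = 1.60333.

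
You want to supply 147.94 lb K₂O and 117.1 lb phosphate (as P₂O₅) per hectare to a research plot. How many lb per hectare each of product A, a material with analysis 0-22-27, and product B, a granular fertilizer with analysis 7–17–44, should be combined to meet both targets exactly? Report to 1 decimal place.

Let a = lb of product A, b = lb of product B (per hectare).
K₂O: 0.27·a + 0.44·b = 147.94
P₂O₅: 0.22·a + 0.17·b = 117.1
Solving simultaneously: a = 518.157, b = 18.2672.

518.2 lb product A, 18.3 lb product B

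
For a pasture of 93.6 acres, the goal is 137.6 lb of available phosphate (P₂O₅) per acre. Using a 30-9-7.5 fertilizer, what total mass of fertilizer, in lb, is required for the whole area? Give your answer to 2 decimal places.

Product per acre = 137.6 / 9% = 1528.89 lb.
Total product = 1528.89 × 93.6 = 143104 lb.

143104.00 lb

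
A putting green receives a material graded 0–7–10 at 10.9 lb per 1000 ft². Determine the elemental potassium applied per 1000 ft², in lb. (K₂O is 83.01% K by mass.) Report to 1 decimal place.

0.9 lb K per thousand sq ft

K₂O per 1000 ft² = 10.9 × 10% = 1.09 lb.
Elemental K = 1.09 × 0.8301 = 0.904809 lb per 1000 ft².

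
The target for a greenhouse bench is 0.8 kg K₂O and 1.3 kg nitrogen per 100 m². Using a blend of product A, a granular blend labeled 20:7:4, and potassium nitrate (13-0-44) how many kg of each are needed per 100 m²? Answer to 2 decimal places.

5.65 kg product A, 1.30 kg potassium nitrate

With a, b = kg per 100 m² of product A and potassium nitrate:
K₂O: 0.04·a + 0.44·b = 0.8
N: 0.2·a + 0.13·b = 1.3
Solving simultaneously: a = 5.65217, b = 1.30435.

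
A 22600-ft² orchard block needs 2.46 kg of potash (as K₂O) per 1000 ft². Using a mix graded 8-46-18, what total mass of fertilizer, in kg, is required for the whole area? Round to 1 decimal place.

308.9 kg

Product per 1000 ft² = 2.46 / 18% = 13.6667 kg.
Total product = 13.6667 × 22600 / 1000 = 308.867 kg.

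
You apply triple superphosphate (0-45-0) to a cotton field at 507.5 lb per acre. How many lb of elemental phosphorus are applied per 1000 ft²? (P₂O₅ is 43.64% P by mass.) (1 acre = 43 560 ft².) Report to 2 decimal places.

P₂O₅ per acre = 507.5 × 45% = 228.375 lb.
Elemental P = 228.375 × 0.4364 = 99.6629 lb per acre.
Convert to per 1000 ft²: 99.6629 × 0.0229568 = 2.28794 lb.

2.29 lb P per thousand sq ft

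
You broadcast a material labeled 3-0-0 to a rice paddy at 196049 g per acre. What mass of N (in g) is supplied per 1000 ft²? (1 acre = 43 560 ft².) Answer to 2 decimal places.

nitrogen per acre = 196049 × 3% = 5881.47 g.
Convert to per 1000 ft²: 5881.47 × 0.0229568 = 135.01997 g.

135.02 g N per thousand sq ft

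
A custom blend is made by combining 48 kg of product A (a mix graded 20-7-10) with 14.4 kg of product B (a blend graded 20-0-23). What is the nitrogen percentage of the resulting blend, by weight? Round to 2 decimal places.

Total mass = 48 + 14.4 = 62.4 kg.
N mass = 20%×48 + 20%×14.4 = 12.48 kg.
% N = 12.48 / 62.4 = 20%.

20.00% N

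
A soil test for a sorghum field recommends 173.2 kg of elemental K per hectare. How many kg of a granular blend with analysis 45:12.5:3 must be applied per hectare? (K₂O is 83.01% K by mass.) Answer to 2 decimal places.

6954.99 kg of product per hectare

As K₂O: 173.2 / 0.8301 = 208.65 kg per hectare.
Product per hectare = 208.65 / 3% = 6954.985 kg.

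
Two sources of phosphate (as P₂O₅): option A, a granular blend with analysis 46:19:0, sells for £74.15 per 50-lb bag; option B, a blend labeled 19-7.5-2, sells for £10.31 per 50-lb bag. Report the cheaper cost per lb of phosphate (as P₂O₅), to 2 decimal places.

£2.75 per lb P₂O₅ (option B)

option A: P₂O₅ per bag = 50 × 19% = 9.5 lb; cost = 74.15 / 9.5 = £7.8053/lb P₂O₅.
option B: P₂O₅ per bag = 50 × 7.5% = 3.75 lb; cost = 10.31 / 3.75 = £2.7493/lb P₂O₅.
option B is cheaper.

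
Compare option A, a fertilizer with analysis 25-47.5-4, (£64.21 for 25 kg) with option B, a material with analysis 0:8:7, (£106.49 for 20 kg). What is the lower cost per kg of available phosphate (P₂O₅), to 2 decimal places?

option A: P₂O₅ per bag = 25 × 47.5% = 11.875 kg; cost = 64.21 / 11.875 = £5.4072/kg P₂O₅.
option B: P₂O₅ per bag = 20 × 8% = 1.6 kg; cost = 106.49 / 1.6 = £66.5562/kg P₂O₅.
option A is cheaper.

£5.41 per kg P₂O₅ (option A)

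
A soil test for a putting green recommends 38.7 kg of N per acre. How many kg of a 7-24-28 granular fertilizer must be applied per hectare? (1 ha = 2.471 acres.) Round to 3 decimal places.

1366.110 kg of product per hectare

Product per acre = 38.7 / 7% = 552.857 kg.
Convert to per hectare: 552.857 × 2.471 = 1366.11 kg.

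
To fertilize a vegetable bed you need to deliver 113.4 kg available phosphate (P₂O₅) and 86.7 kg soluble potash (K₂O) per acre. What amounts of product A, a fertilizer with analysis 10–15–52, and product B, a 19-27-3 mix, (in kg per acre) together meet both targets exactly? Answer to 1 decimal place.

Let a = kg of product A, b = kg of product B (per acre).
P₂O₅: 0.15·a + 0.27·b = 113.4
K₂O: 0.52·a + 0.03·b = 86.7
Eliminate a: (row1) − 0.15/0.52·(row2) → 0.261346·b = 88.3904, so b = 338.212.
Back-substitute: a = (113.4 − 0.27·338.212) / 0.15 = 147.219.

147.2 kg product A, 338.2 kg product B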